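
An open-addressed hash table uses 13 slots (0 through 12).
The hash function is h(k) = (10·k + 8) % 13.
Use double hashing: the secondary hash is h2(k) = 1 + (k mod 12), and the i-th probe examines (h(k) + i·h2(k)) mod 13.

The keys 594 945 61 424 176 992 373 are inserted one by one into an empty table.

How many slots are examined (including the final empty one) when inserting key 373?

3

594: h=7 => slot 7
945: h=7, h2=10, probe 7,4 => slot 4
61: h=7, h2=2, probe 7,9 => slot 9
424: h=10 => slot 10
176: h=0 => slot 0
992: h=9, h2=9, probe 9,5 => slot 5
373: h=7, h2=2, probe 7,9,11 => slot 11
Table: [176, ∅, ∅, ∅, 945, 992, ∅, 594, ∅, 61, 424, 373, ∅]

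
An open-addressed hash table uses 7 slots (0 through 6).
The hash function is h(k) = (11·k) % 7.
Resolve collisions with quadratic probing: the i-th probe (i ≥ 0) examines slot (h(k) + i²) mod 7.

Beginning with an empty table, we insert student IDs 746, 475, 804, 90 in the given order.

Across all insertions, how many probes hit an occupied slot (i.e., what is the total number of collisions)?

746 hashes to 2; slot 2 is free -> place at 2.
475 hashes to 3; slot 3 is free -> place at 3.
804 hashes to 3; 3 taken -> place at 4.
90 hashes to 3; 3,4 taken -> place at 0.
Table: [90, ∅, 746, 475, 804, ∅, ∅]

3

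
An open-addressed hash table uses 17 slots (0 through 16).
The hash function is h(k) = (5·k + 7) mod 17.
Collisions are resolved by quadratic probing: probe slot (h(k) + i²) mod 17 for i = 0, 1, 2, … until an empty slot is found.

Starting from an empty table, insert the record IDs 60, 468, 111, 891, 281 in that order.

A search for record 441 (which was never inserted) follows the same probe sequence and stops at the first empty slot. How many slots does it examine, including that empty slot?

2

60 hashes to 1; slot 1 is free => place at 1.
468 hashes to 1; 1 taken => place at 2.
111 hashes to 1; 1,2 taken => place at 5.
891 hashes to 8; slot 8 is free => place at 8.
281 hashes to 1; 1,2,5 taken => place at 10.
Table: [_, 60, 468, _, _, 111, _, _, 891, _, 281, _, _, _, _, _, _]
Lookup 441: h=2, probe 2,3 → slot 3 empty, not found.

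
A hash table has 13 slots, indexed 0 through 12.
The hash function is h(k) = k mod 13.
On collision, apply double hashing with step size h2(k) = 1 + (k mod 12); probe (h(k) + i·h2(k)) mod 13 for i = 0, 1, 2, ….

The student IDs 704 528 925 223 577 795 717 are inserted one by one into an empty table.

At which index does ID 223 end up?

10

704 hashes to 2; slot 2 is free -> place at 2.
528 hashes to 8; slot 8 is free -> place at 8.
925 hashes to 2, h2=2; 2 taken -> place at 4.
223 hashes to 2, h2=8; 2 taken -> place at 10.
577 hashes to 5; slot 5 is free -> place at 5.
795 hashes to 2, h2=4; 2 taken -> place at 6.
717 hashes to 2, h2=10; 2 taken -> place at 12.
Table: [-, -, 704, -, 925, 577, 795, -, 528, -, 223, -, 717]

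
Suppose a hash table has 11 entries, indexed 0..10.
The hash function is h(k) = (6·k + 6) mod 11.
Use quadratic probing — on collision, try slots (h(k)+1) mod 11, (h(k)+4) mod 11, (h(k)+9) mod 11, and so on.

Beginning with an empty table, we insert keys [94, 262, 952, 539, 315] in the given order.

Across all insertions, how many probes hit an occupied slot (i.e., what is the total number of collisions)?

1

94: h=9 -> slot 9
262: h=5 -> slot 5
952: h=9, probe 9,10 -> slot 10
539: h=6 -> slot 6
315: h=4 -> slot 4
Table: [∅, ∅, ∅, ∅, 315, 262, 539, ∅, ∅, 94, 952]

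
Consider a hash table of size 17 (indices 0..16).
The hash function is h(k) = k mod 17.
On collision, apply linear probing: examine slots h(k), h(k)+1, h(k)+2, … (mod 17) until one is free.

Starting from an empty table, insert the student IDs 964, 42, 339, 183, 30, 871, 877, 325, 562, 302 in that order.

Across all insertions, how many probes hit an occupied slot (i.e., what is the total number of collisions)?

3

964 hashes to 12; slot 12 is free => place at 12.
42 hashes to 8; slot 8 is free => place at 8.
339 hashes to 16; slot 16 is free => place at 16.
183 hashes to 13; slot 13 is free => place at 13.
30 hashes to 13; 13 taken => place at 14.
871 hashes to 4; slot 4 is free => place at 4.
877 hashes to 10; slot 10 is free => place at 10.
325 hashes to 2; slot 2 is free => place at 2.
562 hashes to 1; slot 1 is free => place at 1.
302 hashes to 13; 13,14 taken => place at 15.
Table: [_, 562, 325, _, 871, _, _, _, 42, _, 877, _, 964, 183, 30, 302, 339]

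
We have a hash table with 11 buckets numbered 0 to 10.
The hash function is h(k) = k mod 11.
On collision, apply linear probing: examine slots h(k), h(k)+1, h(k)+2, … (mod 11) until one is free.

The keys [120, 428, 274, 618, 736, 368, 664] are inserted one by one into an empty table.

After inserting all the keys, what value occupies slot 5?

368

120: h=10 → slot 10
428: h=10, probe 10,0 → slot 0
274: h=10, probe 10,0,1 → slot 1
618: h=2 → slot 2
736: h=10, probe 10,0,1,2,3 → slot 3
368: h=5 → slot 5
664: h=4 → slot 4
Table: [428, 274, 618, 736, 664, 368, —, —, —, —, 120]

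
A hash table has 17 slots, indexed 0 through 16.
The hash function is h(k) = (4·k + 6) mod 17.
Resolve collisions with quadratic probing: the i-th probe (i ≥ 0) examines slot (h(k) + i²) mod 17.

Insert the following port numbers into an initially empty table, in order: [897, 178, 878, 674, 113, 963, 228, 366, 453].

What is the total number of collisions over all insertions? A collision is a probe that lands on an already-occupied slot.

12

897: h=7 → slot 7
178: h=4 → slot 4
878: h=16 → slot 16
674: h=16, probe 16,0 → slot 0
113: h=16, probe 16,0,3 → slot 3
963: h=16, probe 16,0,3,8 → slot 8
228: h=0, probe 0,1 → slot 1
366: h=8, probe 8,9 → slot 9
453: h=16, probe 16,0,3,8,15 → slot 15
Table: [674, 228, ∅, 113, 178, ∅, ∅, 897, 963, 366, ∅, ∅, ∅, ∅, ∅, 453, 878]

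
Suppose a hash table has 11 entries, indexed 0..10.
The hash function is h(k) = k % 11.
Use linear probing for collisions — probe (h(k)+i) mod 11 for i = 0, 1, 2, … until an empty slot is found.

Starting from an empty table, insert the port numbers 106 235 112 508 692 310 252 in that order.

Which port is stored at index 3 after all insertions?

508

106: h=7 => slot 7
235: h=4 => slot 4
112: h=2 => slot 2
508: h=2, probe 2,3 => slot 3
692: h=10 => slot 10
310: h=2, probe 2,3,4,5 => slot 5
252: h=10, probe 10,0 => slot 0
Table: [252, —, 112, 508, 235, 310, —, 106, —, —, 692]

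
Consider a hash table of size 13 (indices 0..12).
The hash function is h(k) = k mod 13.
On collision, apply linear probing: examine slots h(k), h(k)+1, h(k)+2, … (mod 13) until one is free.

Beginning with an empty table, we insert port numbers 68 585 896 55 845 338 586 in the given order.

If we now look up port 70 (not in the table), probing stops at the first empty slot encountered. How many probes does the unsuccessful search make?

2

Insert 68: h=3, slot 3 empty → index 3.
Insert 585: h=0, slot 0 empty → index 0.
Insert 896: h=12, slot 12 empty → index 12.
Insert 55: h=3, slot 3 occupied → index 4.
Insert 845: h=0, slot 0 occupied → index 1.
Insert 338: h=0, slots 0,1 occupied → index 2.
Insert 586: h=1, slots 1,2,3,4 occupied → index 5.
Table: [585, 845, 338, 68, 55, 586, —, —, —, —, —, —, 896]
Lookup 70: h=5, probe 5,6 → slot 6 empty, not found.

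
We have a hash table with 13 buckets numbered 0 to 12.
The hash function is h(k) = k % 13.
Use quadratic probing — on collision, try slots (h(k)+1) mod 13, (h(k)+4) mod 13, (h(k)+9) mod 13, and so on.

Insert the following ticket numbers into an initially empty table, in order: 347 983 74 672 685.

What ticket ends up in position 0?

Insert 347: h=9, slot 9 empty => index 9.
Insert 983: h=8, slot 8 empty => index 8.
Insert 74: h=9, slot 9 occupied => index 10.
Insert 672: h=9, slots 9,10 occupied => index 0.
Insert 685: h=9, slots 9,10,0 occupied => index 5.
Table: [672, _, _, _, _, 685, _, _, 983, 347, 74, _, _]

672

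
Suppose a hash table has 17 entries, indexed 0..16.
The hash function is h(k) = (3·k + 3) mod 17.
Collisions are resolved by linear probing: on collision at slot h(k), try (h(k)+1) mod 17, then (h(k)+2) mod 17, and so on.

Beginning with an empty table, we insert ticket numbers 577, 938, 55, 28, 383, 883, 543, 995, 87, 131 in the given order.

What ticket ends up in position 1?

883

Insert 577: h=0, slot 0 empty => index 0.
Insert 938: h=12, slot 12 empty => index 12.
Insert 55: h=15, slot 15 empty => index 15.
Insert 28: h=2, slot 2 empty => index 2.
Insert 383: h=13, slot 13 empty => index 13.
Insert 883: h=0, slot 0 occupied => index 1.
Insert 543: h=0, slots 0,1,2 occupied => index 3.
Insert 995: h=13, slot 13 occupied => index 14.
Insert 87: h=9, slot 9 empty => index 9.
Insert 131: h=5, slot 5 empty => index 5.
Table: [577, 883, 28, 543, _, 131, _, _, _, 87, _, _, 938, 383, 995, 55, _]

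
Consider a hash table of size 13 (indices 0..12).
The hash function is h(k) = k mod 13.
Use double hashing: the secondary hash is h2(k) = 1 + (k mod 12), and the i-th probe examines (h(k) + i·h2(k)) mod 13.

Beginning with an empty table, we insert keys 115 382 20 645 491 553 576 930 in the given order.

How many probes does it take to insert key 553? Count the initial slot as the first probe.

2

115 hashes to 11; slot 11 is free → place at 11.
382 hashes to 5; slot 5 is free → place at 5.
20 hashes to 7; slot 7 is free → place at 7.
645 hashes to 8; slot 8 is free → place at 8.
491 hashes to 10; slot 10 is free → place at 10.
553 hashes to 7, h2=2; 7 taken → place at 9.
576 hashes to 4; slot 4 is free → place at 4.
930 hashes to 7, h2=7; 7 taken → place at 1.
Table: [—, 930, —, —, 576, 382, —, 20, 645, 553, 491, 115, —]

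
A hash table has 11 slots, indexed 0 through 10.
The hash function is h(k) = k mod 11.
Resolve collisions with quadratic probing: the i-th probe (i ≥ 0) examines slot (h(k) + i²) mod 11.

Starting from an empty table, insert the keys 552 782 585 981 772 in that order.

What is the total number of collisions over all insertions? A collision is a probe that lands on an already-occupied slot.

6

552 hashes to 2; slot 2 is free => place at 2.
782 hashes to 1; slot 1 is free => place at 1.
585 hashes to 2; 2 taken => place at 3.
981 hashes to 2; 2,3 taken => place at 6.
772 hashes to 2; 2,3,6 taken => place at 0.
Table: [772, 782, 552, 585, ., ., 981, ., ., ., .]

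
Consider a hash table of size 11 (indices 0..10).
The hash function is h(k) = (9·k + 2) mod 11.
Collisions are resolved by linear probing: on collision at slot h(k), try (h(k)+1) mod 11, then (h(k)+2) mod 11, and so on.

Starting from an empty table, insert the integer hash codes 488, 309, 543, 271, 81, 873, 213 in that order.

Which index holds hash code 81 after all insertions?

488: h=5 => slot 5
309: h=0 => slot 0
543: h=5, probe 5,6 => slot 6
271: h=10 => slot 10
81: h=5, probe 5,6,7 => slot 7
873: h=5, probe 5,6,7,8 => slot 8
213: h=5, probe 5,6,7,8,9 => slot 9
Table: [309, ., ., ., ., 488, 543, 81, 873, 213, 271]

7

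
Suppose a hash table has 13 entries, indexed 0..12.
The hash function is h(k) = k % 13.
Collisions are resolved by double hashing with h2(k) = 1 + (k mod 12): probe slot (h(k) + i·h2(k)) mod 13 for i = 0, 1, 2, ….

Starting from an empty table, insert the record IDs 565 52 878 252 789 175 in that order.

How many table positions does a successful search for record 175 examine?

565 hashes to 6; slot 6 is free → place at 6.
52 hashes to 0; slot 0 is free → place at 0.
878 hashes to 7; slot 7 is free → place at 7.
252 hashes to 5; slot 5 is free → place at 5.
789 hashes to 9; slot 9 is free → place at 9.
175 hashes to 6, h2=8; 6 taken → place at 1.
Table: [52, 175, ., ., ., 252, 565, 878, ., 789, ., ., .]
Lookup 175: h=6, h2=8, probe 6,1 → found at 1.

2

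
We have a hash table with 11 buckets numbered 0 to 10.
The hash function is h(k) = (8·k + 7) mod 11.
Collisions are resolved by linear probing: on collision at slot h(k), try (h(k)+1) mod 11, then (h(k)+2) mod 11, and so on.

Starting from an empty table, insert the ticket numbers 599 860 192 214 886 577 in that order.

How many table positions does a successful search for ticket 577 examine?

4

599: h=3 → slot 3
860: h=1 → slot 1
192: h=3, probe 3,4 → slot 4
214: h=3, probe 3,4,5 → slot 5
886: h=0 → slot 0
577: h=3, probe 3,4,5,6 → slot 6
Table: [886, 860, —, 599, 192, 214, 577, —, —, —, —]
Lookup 577: h=3, probe 3,4,5,6 → found at 6.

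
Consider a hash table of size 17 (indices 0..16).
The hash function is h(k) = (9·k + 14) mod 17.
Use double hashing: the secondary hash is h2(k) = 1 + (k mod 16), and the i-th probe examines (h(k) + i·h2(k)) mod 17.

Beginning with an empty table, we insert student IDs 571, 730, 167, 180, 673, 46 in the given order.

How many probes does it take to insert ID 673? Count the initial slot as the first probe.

3

571 hashes to 2; slot 2 is free → place at 2.
730 hashes to 5; slot 5 is free → place at 5.
167 hashes to 4; slot 4 is free → place at 4.
180 hashes to 2, h2=5; 2 taken → place at 7.
673 hashes to 2, h2=2; 2,4 taken → place at 6.
46 hashes to 3; slot 3 is free → place at 3.
Table: [_, _, 571, 46, 167, 730, 673, 180, _, _, _, _, _, _, _, _, _]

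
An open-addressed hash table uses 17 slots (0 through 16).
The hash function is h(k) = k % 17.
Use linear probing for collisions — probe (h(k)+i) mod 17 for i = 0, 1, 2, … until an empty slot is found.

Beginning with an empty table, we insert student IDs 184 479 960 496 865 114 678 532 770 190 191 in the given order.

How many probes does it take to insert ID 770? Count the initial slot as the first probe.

184 hashes to 14; slot 14 is free -> place at 14.
479 hashes to 3; slot 3 is free -> place at 3.
960 hashes to 8; slot 8 is free -> place at 8.
496 hashes to 3; 3 taken -> place at 4.
865 hashes to 15; slot 15 is free -> place at 15.
114 hashes to 12; slot 12 is free -> place at 12.
678 hashes to 15; 15 taken -> place at 16.
532 hashes to 5; slot 5 is free -> place at 5.
770 hashes to 5; 5 taken -> place at 6.
190 hashes to 3; 3,4,5,6 taken -> place at 7.
191 hashes to 4; 4,5,6,7,8 taken -> place at 9.
Table: [∅, ∅, ∅, 479, 496, 532, 770, 190, 960, 191, ∅, ∅, 114, ∅, 184, 865, 678]

2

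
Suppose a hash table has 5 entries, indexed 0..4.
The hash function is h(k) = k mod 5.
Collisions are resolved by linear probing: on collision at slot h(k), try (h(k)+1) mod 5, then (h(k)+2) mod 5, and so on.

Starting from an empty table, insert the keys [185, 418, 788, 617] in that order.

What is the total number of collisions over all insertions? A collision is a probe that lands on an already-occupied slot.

185: h=0 -> slot 0
418: h=3 -> slot 3
788: h=3, probe 3,4 -> slot 4
617: h=2 -> slot 2
Table: [185, ., 617, 418, 788]

1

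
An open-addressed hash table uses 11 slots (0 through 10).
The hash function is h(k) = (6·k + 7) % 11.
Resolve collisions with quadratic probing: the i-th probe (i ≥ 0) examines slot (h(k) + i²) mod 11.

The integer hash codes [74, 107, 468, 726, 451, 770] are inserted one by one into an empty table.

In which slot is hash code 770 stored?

74 hashes to 0; slot 0 is free -> place at 0.
107 hashes to 0; 0 taken -> place at 1.
468 hashes to 10; slot 10 is free -> place at 10.
726 hashes to 7; slot 7 is free -> place at 7.
451 hashes to 7; 7 taken -> place at 8.
770 hashes to 7; 7,8,0 taken -> place at 5.
Table: [74, 107, ∅, ∅, ∅, 770, ∅, 726, 451, ∅, 468]

5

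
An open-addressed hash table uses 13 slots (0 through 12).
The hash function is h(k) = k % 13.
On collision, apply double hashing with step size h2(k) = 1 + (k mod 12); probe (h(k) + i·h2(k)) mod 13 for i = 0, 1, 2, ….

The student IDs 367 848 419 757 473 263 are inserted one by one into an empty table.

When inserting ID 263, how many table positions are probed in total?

367: h=3 => slot 3
848: h=3, h2=9, probe 3,12 => slot 12
419: h=3, h2=12, probe 3,2 => slot 2
757: h=3, h2=2, probe 3,5 => slot 5
473: h=5, h2=6, probe 5,11 => slot 11
263: h=3, h2=12, probe 3,2,1 => slot 1
Table: [∅, 263, 419, 367, ∅, 757, ∅, ∅, ∅, ∅, ∅, 473, 848]

3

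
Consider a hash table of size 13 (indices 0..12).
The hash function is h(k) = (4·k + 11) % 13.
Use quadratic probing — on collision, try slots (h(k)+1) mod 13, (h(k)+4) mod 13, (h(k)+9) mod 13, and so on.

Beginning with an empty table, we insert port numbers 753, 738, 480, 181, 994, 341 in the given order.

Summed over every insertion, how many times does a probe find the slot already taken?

3

753: h=7 -> slot 7
738: h=12 -> slot 12
480: h=7, probe 7,8 -> slot 8
181: h=7, probe 7,8,11 -> slot 11
994: h=9 -> slot 9
341: h=10 -> slot 10
Table: [-, -, -, -, -, -, -, 753, 480, 994, 341, 181, 738]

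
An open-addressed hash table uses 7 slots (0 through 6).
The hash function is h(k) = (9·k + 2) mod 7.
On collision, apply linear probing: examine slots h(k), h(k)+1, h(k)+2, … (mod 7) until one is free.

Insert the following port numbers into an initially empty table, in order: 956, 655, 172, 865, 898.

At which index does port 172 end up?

956 hashes to 3; slot 3 is free → place at 3.
655 hashes to 3; 3 taken → place at 4.
172 hashes to 3; 3,4 taken → place at 5.
865 hashes to 3; 3,4,5 taken → place at 6.
898 hashes to 6; 6 taken → place at 0.
Table: [898, ∅, ∅, 956, 655, 172, 865]

5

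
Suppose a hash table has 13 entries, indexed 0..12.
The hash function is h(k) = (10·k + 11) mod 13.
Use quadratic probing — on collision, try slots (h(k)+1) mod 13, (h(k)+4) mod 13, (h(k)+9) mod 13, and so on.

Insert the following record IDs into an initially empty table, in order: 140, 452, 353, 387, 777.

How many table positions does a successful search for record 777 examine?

4

Insert 140: h=7, slot 7 empty -> index 7.
Insert 452: h=7, slot 7 occupied -> index 8.
Insert 353: h=5, slot 5 empty -> index 5.
Insert 387: h=7, slots 7,8 occupied -> index 11.
Insert 777: h=7, slots 7,8,11 occupied -> index 3.
Table: [∅, ∅, ∅, 777, ∅, 353, ∅, 140, 452, ∅, ∅, 387, ∅]
Lookup 777: h=7, probe 7,8,11,3 → found at 3.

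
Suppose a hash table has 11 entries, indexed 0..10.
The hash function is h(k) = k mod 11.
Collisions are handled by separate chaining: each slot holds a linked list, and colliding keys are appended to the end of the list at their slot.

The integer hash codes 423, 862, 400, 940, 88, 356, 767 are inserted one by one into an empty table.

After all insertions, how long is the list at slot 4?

3

Insert 423: h=5, bucket 5 empty → new chain.
Insert 862: h=4, bucket 4 empty → new chain.
Insert 400: h=4, bucket 4 nonempty → append to chain.
Insert 940: h=5, bucket 5 nonempty → append to chain.
Insert 88: h=0, bucket 0 empty → new chain.
Insert 356: h=4, bucket 4 nonempty → append to chain.
Insert 767: h=8, bucket 8 empty → new chain.
Final buckets:
0: 88
1: .
2: .
3: .
4: 862 -> 400 -> 356
5: 423 -> 940
6: .
7: .
8: 767
9: .
10: .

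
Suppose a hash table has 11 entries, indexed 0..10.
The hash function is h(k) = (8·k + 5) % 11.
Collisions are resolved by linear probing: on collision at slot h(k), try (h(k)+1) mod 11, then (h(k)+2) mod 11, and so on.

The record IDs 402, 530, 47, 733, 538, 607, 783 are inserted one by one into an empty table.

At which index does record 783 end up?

1

402 hashes to 9; slot 9 is free -> place at 9.
530 hashes to 10; slot 10 is free -> place at 10.
47 hashes to 7; slot 7 is free -> place at 7.
733 hashes to 6; slot 6 is free -> place at 6.
538 hashes to 8; slot 8 is free -> place at 8.
607 hashes to 10; 10 taken -> place at 0.
783 hashes to 10; 10,0 taken -> place at 1.
Table: [607, 783, _, _, _, _, 733, 47, 538, 402, 530]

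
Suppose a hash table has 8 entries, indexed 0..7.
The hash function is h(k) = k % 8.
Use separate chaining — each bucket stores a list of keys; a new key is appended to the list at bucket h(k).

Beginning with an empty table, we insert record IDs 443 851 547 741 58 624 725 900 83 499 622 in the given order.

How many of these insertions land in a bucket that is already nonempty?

Insert 443: h=3, bucket 3 empty → new chain.
Insert 851: h=3, bucket 3 nonempty → append to chain.
Insert 547: h=3, bucket 3 nonempty → append to chain.
Insert 741: h=5, bucket 5 empty → new chain.
Insert 58: h=2, bucket 2 empty → new chain.
Insert 624: h=0, bucket 0 empty → new chain.
Insert 725: h=5, bucket 5 nonempty → append to chain.
Insert 900: h=4, bucket 4 empty → new chain.
Insert 83: h=3, bucket 3 nonempty → append to chain.
Insert 499: h=3, bucket 3 nonempty → append to chain.
Insert 622: h=6, bucket 6 empty → new chain.
Final buckets:
0: 624
1: -
2: 58
3: 443 -> 851 -> 547 -> 83 -> 499
4: 900
5: 741 -> 725
6: 622
7: -

5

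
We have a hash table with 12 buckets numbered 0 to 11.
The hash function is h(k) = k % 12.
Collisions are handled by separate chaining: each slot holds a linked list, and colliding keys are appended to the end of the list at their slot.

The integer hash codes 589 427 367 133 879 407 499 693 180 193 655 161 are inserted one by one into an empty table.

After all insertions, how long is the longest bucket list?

Insert 589: h=1, bucket 1 empty -> new chain.
Insert 427: h=7, bucket 7 empty -> new chain.
Insert 367: h=7, bucket 7 nonempty -> append to chain.
Insert 133: h=1, bucket 1 nonempty -> append to chain.
Insert 879: h=3, bucket 3 empty -> new chain.
Insert 407: h=11, bucket 11 empty -> new chain.
Insert 499: h=7, bucket 7 nonempty -> append to chain.
Insert 693: h=9, bucket 9 empty -> new chain.
Insert 180: h=0, bucket 0 empty -> new chain.
Insert 193: h=1, bucket 1 nonempty -> append to chain.
Insert 655: h=7, bucket 7 nonempty -> append to chain.
Insert 161: h=5, bucket 5 empty -> new chain.
Final buckets:
0: 180
1: 589 -> 133 -> 193
2: ∅
3: 879
4: ∅
5: 161
6: ∅
7: 427 -> 367 -> 499 -> 655
8: ∅
9: 693
10: ∅
11: 407

4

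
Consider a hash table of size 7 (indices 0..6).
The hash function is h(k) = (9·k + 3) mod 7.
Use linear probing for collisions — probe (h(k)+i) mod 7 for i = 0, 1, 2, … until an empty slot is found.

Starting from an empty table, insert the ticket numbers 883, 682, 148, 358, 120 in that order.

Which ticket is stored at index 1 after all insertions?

883: h=5 -> slot 5
682: h=2 -> slot 2
148: h=5, probe 5,6 -> slot 6
358: h=5, probe 5,6,0 -> slot 0
120: h=5, probe 5,6,0,1 -> slot 1
Table: [358, 120, 682, ∅, ∅, 883, 148]

120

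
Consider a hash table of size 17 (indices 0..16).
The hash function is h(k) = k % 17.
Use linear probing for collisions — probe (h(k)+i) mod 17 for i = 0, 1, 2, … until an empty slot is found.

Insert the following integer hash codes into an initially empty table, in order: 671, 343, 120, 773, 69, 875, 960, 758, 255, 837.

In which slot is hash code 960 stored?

671 hashes to 8; slot 8 is free → place at 8.
343 hashes to 3; slot 3 is free → place at 3.
120 hashes to 1; slot 1 is free → place at 1.
773 hashes to 8; 8 taken → place at 9.
69 hashes to 1; 1 taken → place at 2.
875 hashes to 8; 8,9 taken → place at 10.
960 hashes to 8; 8,9,10 taken → place at 11.
758 hashes to 10; 10,11 taken → place at 12.
255 hashes to 0; slot 0 is free → place at 0.
837 hashes to 4; slot 4 is free → place at 4.
Table: [255, 120, 69, 343, 837, —, —, —, 671, 773, 875, 960, 758, —, —, —, —]

11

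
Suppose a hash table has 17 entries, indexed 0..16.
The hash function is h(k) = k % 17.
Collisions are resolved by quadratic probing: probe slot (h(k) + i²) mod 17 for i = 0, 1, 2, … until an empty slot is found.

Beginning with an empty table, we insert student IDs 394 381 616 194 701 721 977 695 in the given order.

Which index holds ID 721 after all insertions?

394 hashes to 3; slot 3 is free => place at 3.
381 hashes to 7; slot 7 is free => place at 7.
616 hashes to 4; slot 4 is free => place at 4.
194 hashes to 7; 7 taken => place at 8.
701 hashes to 4; 4 taken => place at 5.
721 hashes to 7; 7,8 taken => place at 11.
977 hashes to 8; 8 taken => place at 9.
695 hashes to 15; slot 15 is free => place at 15.
Table: [∅, ∅, ∅, 394, 616, 701, ∅, 381, 194, 977, ∅, 721, ∅, ∅, ∅, 695, ∅]

11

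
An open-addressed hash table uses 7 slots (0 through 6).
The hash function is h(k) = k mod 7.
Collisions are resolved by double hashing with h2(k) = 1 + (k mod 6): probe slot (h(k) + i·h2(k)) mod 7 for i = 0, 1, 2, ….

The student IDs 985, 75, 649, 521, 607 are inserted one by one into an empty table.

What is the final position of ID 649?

985: h=5 → slot 5
75: h=5, h2=4, probe 5,2 → slot 2
649: h=5, h2=2, probe 5,0 → slot 0
521: h=3 → slot 3
607: h=5, h2=2, probe 5,0,2,4 → slot 4
Table: [649, -, 75, 521, 607, 985, -]

0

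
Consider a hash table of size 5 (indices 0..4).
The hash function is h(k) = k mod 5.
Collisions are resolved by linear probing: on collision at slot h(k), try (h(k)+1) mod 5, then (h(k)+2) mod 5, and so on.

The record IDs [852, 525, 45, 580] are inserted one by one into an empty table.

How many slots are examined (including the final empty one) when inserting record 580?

852 hashes to 2; slot 2 is free -> place at 2.
525 hashes to 0; slot 0 is free -> place at 0.
45 hashes to 0; 0 taken -> place at 1.
580 hashes to 0; 0,1,2 taken -> place at 3.
Table: [525, 45, 852, 580, —]

4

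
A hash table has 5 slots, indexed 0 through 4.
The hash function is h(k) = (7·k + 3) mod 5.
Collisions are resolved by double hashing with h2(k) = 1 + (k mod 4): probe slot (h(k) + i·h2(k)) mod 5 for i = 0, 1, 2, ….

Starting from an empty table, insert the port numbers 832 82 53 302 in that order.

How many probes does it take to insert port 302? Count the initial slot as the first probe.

832: h=2 → slot 2
82: h=2, h2=3, probe 2,0 → slot 0
53: h=4 → slot 4
302: h=2, h2=3, probe 2,0,3 → slot 3
Table: [82, -, 832, 302, 53]

3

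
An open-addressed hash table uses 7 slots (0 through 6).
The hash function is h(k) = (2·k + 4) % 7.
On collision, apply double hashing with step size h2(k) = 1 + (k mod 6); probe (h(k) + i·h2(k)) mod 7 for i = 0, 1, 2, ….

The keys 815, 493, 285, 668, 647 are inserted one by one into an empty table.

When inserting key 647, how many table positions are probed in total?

Insert 815: h=3, slot 3 empty -> index 3.
Insert 493: h=3, h2=2, slot 3 occupied -> index 5.
Insert 285: h=0, slot 0 empty -> index 0.
Insert 668: h=3, h2=3, slot 3 occupied -> index 6.
Insert 647: h=3, h2=6, slot 3 occupied -> index 2.
Table: [285, -, 647, 815, -, 493, 668]

2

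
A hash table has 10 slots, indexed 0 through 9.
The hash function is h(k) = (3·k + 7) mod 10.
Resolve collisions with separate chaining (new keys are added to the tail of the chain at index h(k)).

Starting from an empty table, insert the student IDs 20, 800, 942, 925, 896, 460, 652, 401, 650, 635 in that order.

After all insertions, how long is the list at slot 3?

Insert 20: h=7, bucket 7 empty -> new chain.
Insert 800: h=7, bucket 7 nonempty -> append to chain.
Insert 942: h=3, bucket 3 empty -> new chain.
Insert 925: h=2, bucket 2 empty -> new chain.
Insert 896: h=5, bucket 5 empty -> new chain.
Insert 460: h=7, bucket 7 nonempty -> append to chain.
Insert 652: h=3, bucket 3 nonempty -> append to chain.
Insert 401: h=0, bucket 0 empty -> new chain.
Insert 650: h=7, bucket 7 nonempty -> append to chain.
Insert 635: h=2, bucket 2 nonempty -> append to chain.
Final buckets:
0: 401
1: _
2: 925 -> 635
3: 942 -> 652
4: _
5: 896
6: _
7: 20 -> 800 -> 460 -> 650
8: _
9: _

2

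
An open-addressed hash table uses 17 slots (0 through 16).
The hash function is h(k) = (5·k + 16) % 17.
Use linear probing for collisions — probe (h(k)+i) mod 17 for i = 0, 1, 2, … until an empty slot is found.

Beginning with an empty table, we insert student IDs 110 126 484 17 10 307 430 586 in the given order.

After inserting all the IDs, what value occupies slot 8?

110: h=5 -> slot 5
126: h=0 -> slot 0
484: h=5, probe 5,6 -> slot 6
17: h=16 -> slot 16
10: h=15 -> slot 15
307: h=4 -> slot 4
430: h=7 -> slot 7
586: h=5, probe 5,6,7,8 -> slot 8
Table: [126, ∅, ∅, ∅, 307, 110, 484, 430, 586, ∅, ∅, ∅, ∅, ∅, ∅, 10, 17]

586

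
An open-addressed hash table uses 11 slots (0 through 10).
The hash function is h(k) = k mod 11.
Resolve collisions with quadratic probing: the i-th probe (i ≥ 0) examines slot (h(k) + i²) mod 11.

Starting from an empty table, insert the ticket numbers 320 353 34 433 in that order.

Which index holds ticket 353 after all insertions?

320 hashes to 1; slot 1 is free -> place at 1.
353 hashes to 1; 1 taken -> place at 2.
34 hashes to 1; 1,2 taken -> place at 5.
433 hashes to 4; slot 4 is free -> place at 4.
Table: [_, 320, 353, _, 433, 34, _, _, _, _, _]

2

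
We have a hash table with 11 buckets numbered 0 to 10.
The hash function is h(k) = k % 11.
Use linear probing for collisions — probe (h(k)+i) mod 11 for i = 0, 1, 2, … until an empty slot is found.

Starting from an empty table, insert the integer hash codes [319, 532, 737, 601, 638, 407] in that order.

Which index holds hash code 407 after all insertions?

Insert 319: h=0, slot 0 empty => index 0.
Insert 532: h=4, slot 4 empty => index 4.
Insert 737: h=0, slot 0 occupied => index 1.
Insert 601: h=7, slot 7 empty => index 7.
Insert 638: h=0, slots 0,1 occupied => index 2.
Insert 407: h=0, slots 0,1,2 occupied => index 3.
Table: [319, 737, 638, 407, 532, -, -, 601, -, -, -]

3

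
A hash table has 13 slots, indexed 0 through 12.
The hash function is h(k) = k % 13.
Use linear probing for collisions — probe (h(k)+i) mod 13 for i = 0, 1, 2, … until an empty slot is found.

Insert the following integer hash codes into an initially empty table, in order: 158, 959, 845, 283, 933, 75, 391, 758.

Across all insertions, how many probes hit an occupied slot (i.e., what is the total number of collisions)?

9

158 hashes to 2; slot 2 is free -> place at 2.
959 hashes to 10; slot 10 is free -> place at 10.
845 hashes to 0; slot 0 is free -> place at 0.
283 hashes to 10; 10 taken -> place at 11.
933 hashes to 10; 10,11 taken -> place at 12.
75 hashes to 10; 10,11,12,0 taken -> place at 1.
391 hashes to 1; 1,2 taken -> place at 3.
758 hashes to 4; slot 4 is free -> place at 4.
Table: [845, 75, 158, 391, 758, -, -, -, -, -, 959, 283, 933]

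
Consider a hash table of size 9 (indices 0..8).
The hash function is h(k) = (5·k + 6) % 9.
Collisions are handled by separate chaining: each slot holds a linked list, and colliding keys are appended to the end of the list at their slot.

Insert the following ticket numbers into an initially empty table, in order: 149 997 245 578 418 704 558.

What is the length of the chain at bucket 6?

149 → bucket 4
997 → bucket 5
245 → bucket 7
578 → bucket 7 (collision)
418 → bucket 8
704 → bucket 7 (collision)
558 → bucket 6
Final buckets:
0: -
1: -
2: -
3: -
4: 149
5: 997
6: 558
7: 245 -> 578 -> 704
8: 418

1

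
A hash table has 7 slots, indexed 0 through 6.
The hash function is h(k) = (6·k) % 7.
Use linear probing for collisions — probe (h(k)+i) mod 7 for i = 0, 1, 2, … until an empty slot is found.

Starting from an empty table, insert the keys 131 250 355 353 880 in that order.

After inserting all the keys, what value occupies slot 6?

131: h=2 -> slot 2
250: h=2, probe 2,3 -> slot 3
355: h=2, probe 2,3,4 -> slot 4
353: h=4, probe 4,5 -> slot 5
880: h=2, probe 2,3,4,5,6 -> slot 6
Table: [-, -, 131, 250, 355, 353, 880]

880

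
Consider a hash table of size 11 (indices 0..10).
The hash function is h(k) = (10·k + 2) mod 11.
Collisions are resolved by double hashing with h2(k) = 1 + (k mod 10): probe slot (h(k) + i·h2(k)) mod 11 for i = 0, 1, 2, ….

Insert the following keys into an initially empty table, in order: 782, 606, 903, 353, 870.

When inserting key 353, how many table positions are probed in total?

782 hashes to 1; slot 1 is free => place at 1.
606 hashes to 1, h2=7; 1 taken => place at 8.
903 hashes to 1, h2=4; 1 taken => place at 5.
353 hashes to 1, h2=4; 1,5 taken => place at 9.
870 hashes to 1, h2=1; 1 taken => place at 2.
Table: [—, 782, 870, —, —, 903, —, —, 606, 353, —]

3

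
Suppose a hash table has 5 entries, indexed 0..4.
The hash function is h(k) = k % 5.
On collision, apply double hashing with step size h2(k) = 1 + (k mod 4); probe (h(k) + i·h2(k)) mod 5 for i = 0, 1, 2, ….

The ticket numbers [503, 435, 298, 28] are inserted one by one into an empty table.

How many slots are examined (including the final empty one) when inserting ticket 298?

2

503 hashes to 3; slot 3 is free -> place at 3.
435 hashes to 0; slot 0 is free -> place at 0.
298 hashes to 3, h2=3; 3 taken -> place at 1.
28 hashes to 3, h2=1; 3 taken -> place at 4.
Table: [435, 298, -, 503, 28]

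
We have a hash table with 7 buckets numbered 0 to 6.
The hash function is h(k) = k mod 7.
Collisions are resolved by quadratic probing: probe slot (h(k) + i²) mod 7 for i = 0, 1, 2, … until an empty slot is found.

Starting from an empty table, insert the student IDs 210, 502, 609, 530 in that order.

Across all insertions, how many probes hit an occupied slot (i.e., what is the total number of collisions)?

Insert 210: h=0, slot 0 empty => index 0.
Insert 502: h=5, slot 5 empty => index 5.
Insert 609: h=0, slot 0 occupied => index 1.
Insert 530: h=5, slot 5 occupied => index 6.
Table: [210, 609, ∅, ∅, ∅, 502, 530]

2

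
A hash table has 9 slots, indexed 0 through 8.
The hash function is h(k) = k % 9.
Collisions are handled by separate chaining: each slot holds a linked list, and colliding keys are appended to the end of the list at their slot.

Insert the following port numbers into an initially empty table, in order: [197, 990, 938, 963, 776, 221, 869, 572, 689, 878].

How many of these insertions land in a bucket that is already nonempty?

6

197 -> bucket 8
990 -> bucket 0
938 -> bucket 2
963 -> bucket 0 (collision)
776 -> bucket 2 (collision)
221 -> bucket 5
869 -> bucket 5 (collision)
572 -> bucket 5 (collision)
689 -> bucket 5 (collision)
878 -> bucket 5 (collision)
Final buckets:
0: 990 -> 963
1: .
2: 938 -> 776
3: .
4: .
5: 221 -> 869 -> 572 -> 689 -> 878
6: .
7: .
8: 197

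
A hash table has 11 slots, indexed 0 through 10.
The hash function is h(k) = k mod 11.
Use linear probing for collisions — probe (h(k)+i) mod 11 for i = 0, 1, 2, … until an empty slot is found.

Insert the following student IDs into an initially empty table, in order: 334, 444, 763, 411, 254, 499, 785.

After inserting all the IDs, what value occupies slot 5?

444

334: h=4 → slot 4
444: h=4, probe 4,5 → slot 5
763: h=4, probe 4,5,6 → slot 6
411: h=4, probe 4,5,6,7 → slot 7
254: h=1 → slot 1
499: h=4, probe 4,5,6,7,8 → slot 8
785: h=4, probe 4,5,6,7,8,9 → slot 9
Table: [., 254, ., ., 334, 444, 763, 411, 499, 785, .]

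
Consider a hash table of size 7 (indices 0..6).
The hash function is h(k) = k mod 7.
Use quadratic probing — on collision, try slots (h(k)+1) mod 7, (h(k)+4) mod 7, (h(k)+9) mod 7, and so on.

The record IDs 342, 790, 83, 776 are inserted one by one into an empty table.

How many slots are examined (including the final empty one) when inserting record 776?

Insert 342: h=6, slot 6 empty => index 6.
Insert 790: h=6, slot 6 occupied => index 0.
Insert 83: h=6, slots 6,0 occupied => index 3.
Insert 776: h=6, slots 6,0,3 occupied => index 1.
Table: [790, 776, ∅, 83, ∅, ∅, 342]

4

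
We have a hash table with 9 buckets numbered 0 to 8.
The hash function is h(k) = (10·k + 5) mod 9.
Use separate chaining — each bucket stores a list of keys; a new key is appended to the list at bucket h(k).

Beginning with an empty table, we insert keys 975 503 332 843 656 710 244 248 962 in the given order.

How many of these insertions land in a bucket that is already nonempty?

Insert 975: h=8, bucket 8 empty -> new chain.
Insert 503: h=4, bucket 4 empty -> new chain.
Insert 332: h=4, bucket 4 nonempty -> append to chain.
Insert 843: h=2, bucket 2 empty -> new chain.
Insert 656: h=4, bucket 4 nonempty -> append to chain.
Insert 710: h=4, bucket 4 nonempty -> append to chain.
Insert 244: h=6, bucket 6 empty -> new chain.
Insert 248: h=1, bucket 1 empty -> new chain.
Insert 962: h=4, bucket 4 nonempty -> append to chain.
Final buckets:
0: .
1: 248
2: 843
3: .
4: 503 -> 332 -> 656 -> 710 -> 962
5: .
6: 244
7: .
8: 975

4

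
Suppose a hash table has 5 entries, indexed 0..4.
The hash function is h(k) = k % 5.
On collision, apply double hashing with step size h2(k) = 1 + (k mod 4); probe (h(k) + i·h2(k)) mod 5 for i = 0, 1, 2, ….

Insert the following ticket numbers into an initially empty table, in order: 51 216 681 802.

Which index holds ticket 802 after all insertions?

0

Insert 51: h=1, slot 1 empty => index 1.
Insert 216: h=1, h2=1, slot 1 occupied => index 2.
Insert 681: h=1, h2=2, slot 1 occupied => index 3.
Insert 802: h=2, h2=3, slot 2 occupied => index 0.
Table: [802, 51, 216, 681, ∅]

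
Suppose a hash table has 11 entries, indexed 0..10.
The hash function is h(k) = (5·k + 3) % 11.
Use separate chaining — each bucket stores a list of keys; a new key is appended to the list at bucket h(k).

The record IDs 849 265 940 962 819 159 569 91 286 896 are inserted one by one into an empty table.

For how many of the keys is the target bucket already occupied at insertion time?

4

Insert 849: h=2, bucket 2 empty → new chain.
Insert 265: h=8, bucket 8 empty → new chain.
Insert 940: h=6, bucket 6 empty → new chain.
Insert 962: h=6, bucket 6 nonempty → append to chain.
Insert 819: h=6, bucket 6 nonempty → append to chain.
Insert 159: h=6, bucket 6 nonempty → append to chain.
Insert 569: h=10, bucket 10 empty → new chain.
Insert 91: h=7, bucket 7 empty → new chain.
Insert 286: h=3, bucket 3 empty → new chain.
Insert 896: h=6, bucket 6 nonempty → append to chain.
Final buckets:
0: —
1: —
2: 849
3: 286
4: —
5: —
6: 940 -> 962 -> 819 -> 159 -> 896
7: 91
8: 265
9: —
10: 569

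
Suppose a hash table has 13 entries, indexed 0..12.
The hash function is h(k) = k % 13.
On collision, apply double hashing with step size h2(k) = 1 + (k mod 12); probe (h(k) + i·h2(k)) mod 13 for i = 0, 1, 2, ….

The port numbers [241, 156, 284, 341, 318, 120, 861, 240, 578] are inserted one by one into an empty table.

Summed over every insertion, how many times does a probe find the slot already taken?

241: h=7 → slot 7
156: h=0 → slot 0
284: h=11 → slot 11
341: h=3 → slot 3
318: h=6 → slot 6
120: h=3, h2=1, probe 3,4 → slot 4
861: h=3, h2=10, probe 3,0,10 → slot 10
240: h=6, h2=1, probe 6,7,8 → slot 8
578: h=6, h2=3, probe 6,9 → slot 9
Table: [156, —, —, 341, 120, —, 318, 241, 240, 578, 861, 284, —]

6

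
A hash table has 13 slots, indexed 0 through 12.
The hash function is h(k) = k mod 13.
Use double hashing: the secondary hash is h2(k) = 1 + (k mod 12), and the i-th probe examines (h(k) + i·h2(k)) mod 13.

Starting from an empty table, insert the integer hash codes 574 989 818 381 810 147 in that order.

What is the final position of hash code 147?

8

574 hashes to 2; slot 2 is free → place at 2.
989 hashes to 1; slot 1 is free → place at 1.
818 hashes to 12; slot 12 is free → place at 12.
381 hashes to 4; slot 4 is free → place at 4.
810 hashes to 4, h2=7; 4 taken → place at 11.
147 hashes to 4, h2=4; 4 taken → place at 8.
Table: [-, 989, 574, -, 381, -, -, -, 147, -, -, 810, 818]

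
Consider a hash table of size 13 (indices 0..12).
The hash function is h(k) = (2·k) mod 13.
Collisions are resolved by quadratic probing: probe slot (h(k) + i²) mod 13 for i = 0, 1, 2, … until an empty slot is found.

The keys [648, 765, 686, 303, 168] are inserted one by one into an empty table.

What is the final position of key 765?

10

648 hashes to 9; slot 9 is free => place at 9.
765 hashes to 9; 9 taken => place at 10.
686 hashes to 7; slot 7 is free => place at 7.
303 hashes to 8; slot 8 is free => place at 8.
168 hashes to 11; slot 11 is free => place at 11.
Table: [., ., ., ., ., ., ., 686, 303, 648, 765, 168, .]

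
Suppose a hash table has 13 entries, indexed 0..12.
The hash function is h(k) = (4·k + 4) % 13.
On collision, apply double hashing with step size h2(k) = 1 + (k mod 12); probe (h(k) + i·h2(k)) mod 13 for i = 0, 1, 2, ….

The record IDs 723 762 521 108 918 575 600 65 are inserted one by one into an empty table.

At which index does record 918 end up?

Insert 723: h=10, slot 10 empty => index 10.
Insert 762: h=10, h2=7, slot 10 occupied => index 4.
Insert 521: h=8, slot 8 empty => index 8.
Insert 108: h=7, slot 7 empty => index 7.
Insert 918: h=10, h2=7, slots 10,4 occupied => index 11.
Insert 575: h=3, slot 3 empty => index 3.
Insert 600: h=12, slot 12 empty => index 12.
Insert 65: h=4, h2=6, slots 4,10,3 occupied => index 9.
Table: [-, -, -, 575, 762, -, -, 108, 521, 65, 723, 918, 600]

11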